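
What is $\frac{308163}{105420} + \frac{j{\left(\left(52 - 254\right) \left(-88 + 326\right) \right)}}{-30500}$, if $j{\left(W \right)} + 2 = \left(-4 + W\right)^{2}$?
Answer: $- \frac{4061476351761}{53588500} \approx -75790.0$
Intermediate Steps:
$j{\left(W \right)} = -2 + \left(-4 + W\right)^{2}$
$\frac{308163}{105420} + \frac{j{\left(\left(52 - 254\right) \left(-88 + 326\right) \right)}}{-30500} = \frac{308163}{105420} + \frac{-2 + \left(-4 + \left(52 - 254\right) \left(-88 + 326\right)\right)^{2}}{-30500} = 308163 \cdot \frac{1}{105420} + \left(-2 + \left(-4 - 48076\right)^{2}\right) \left(- \frac{1}{30500}\right) = \frac{102721}{35140} + \left(-2 + \left(-4 - 48076\right)^{2}\right) \left(- \frac{1}{30500}\right) = \frac{102721}{35140} + \left(-2 + \left(-48080\right)^{2}\right) \left(- \frac{1}{30500}\right) = \frac{102721}{35140} + \left(-2 + 2311686400\right) \left(- \frac{1}{30500}\right) = \frac{102721}{35140} + 2311686398 \left(- \frac{1}{30500}\right) = \frac{102721}{35140} - \frac{1155843199}{15250} = - \frac{4061476351761}{53588500}$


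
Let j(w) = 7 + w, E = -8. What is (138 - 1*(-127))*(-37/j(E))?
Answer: 9805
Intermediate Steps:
(138 - 1*(-127))*(-37/j(E)) = (138 - 1*(-127))*(-37/(7 - 8)) = (138 + 127)*(-37/(-1)) = 265*(-37*(-1)) = 265*37 = 9805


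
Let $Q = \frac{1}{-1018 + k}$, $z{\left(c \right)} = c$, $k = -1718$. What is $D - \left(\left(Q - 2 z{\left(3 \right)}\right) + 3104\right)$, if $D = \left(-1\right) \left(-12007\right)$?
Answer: $\frac{24375025}{2736} \approx 8909.0$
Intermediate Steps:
$Q = - \frac{1}{2736}$ ($Q = \frac{1}{-1018 - 1718} = \frac{1}{-2736} = - \frac{1}{2736} \approx -0.0003655$)
$D = 12007$
$D - \left(\left(Q - 2 z{\left(3 \right)}\right) + 3104\right) = 12007 - \left(\left(- \frac{1}{2736} - 6\right) + 3104\right) = 12007 - \left(- \frac{16417}{2736} + 3104\right) = 12007 - \frac{8476127}{2736} = \frac{24375025}{2736}$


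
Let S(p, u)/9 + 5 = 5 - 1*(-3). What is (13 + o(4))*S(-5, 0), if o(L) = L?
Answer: 459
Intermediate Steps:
S(p, u) = 27 (S(p, u) = -45 + 9*(5 - 1*(-3)) = -45 + 9*(5 + 3) = -45 + 9*8 = -45 + 72 = 27)
(13 + o(4))*S(-5, 0) = (13 + 4)*27 = 17*27 = 459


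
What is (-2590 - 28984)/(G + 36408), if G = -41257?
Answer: 31574/4849 ≈ 6.5114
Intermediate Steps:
(-2590 - 28984)/(G + 36408) = (-2590 - 28984)/(-41257 + 36408) = -31574/(-4849) = -31574*(-1/4849) = 31574/4849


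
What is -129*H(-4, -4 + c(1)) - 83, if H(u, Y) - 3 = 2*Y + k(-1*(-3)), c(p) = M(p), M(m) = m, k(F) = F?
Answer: -83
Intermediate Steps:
c(p) = p
H(u, Y) = 6 + 2*Y (H(u, Y) = 3 + (2*Y - 1*(-3)) = 3 + (2*Y + 3) = 3 + (3 + 2*Y) = 6 + 2*Y)
-129*H(-4, -4 + c(1)) - 83 = -129*(6 + 2*(-4 + 1)) - 83 = -129*(6 + 2*(-3)) - 83 = -129*(6 - 6) - 83 = -129*0 - 83 = 0 - 83 = -83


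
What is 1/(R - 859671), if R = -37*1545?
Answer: -1/916836 ≈ -1.0907e-6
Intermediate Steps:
R = -57165 (R = -1*57165 = -57165)
1/(R - 859671) = 1/(-57165 - 859671) = 1/(-916836) = -1/916836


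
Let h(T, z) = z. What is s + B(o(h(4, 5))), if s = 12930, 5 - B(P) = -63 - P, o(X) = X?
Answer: 13003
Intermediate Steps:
B(P) = 68 + P (B(P) = 5 - (-63 - P) = 5 + (63 + P) = 68 + P)
s + B(o(h(4, 5))) = 12930 + (68 + 5) = 12930 + 73 = 13003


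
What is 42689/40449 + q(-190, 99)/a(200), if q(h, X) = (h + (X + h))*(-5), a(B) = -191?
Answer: -48677246/7725759 ≈ -6.3006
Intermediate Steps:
q(h, X) = -10*h - 5*X (q(h, X) = (X + 2*h)*(-5) = -10*h - 5*X)
42689/40449 + q(-190, 99)/a(200) = 42689/40449 + (-10*(-190) - 5*99)/(-191) = 42689*(1/40449) + (1900 - 495)*(-1/191) = 42689/40449 + 1405*(-1/191) = 42689/40449 - 1405/191 = -48677246/7725759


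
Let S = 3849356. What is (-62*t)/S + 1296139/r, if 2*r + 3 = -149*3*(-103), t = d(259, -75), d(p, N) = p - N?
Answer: 1247205939758/22152081441 ≈ 56.302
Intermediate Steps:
t = 334 (t = 259 - 1*(-75) = 259 + 75 = 334)
r = 23019 (r = -3/2 + (-149*3*(-103))/2 = -3/2 + (-447*(-103))/2 = -3/2 + (½)*46041 = -3/2 + 46041/2 = 23019)
(-62*t)/S + 1296139/r = -62*334/3849356 + 1296139/23019 = -20708*1/3849356 + 1296139*(1/23019) = -5177/962339 + 1296139/23019 = 1247205939758/22152081441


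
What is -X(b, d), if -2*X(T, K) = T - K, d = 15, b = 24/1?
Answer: 9/2 ≈ 4.5000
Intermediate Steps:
b = 24 (b = 24*1 = 24)
X(T, K) = K/2 - T/2 (X(T, K) = -(T - K)/2 = K/2 - T/2)
-X(b, d) = -((½)*15 - ½*24) = -(15/2 - 12) = -1*(-9/2) = 9/2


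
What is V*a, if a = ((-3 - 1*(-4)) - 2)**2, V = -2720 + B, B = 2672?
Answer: -48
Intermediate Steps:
V = -48 (V = -2720 + 2672 = -48)
a = 1 (a = ((-3 + 4) - 2)**2 = (1 - 2)**2 = (-1)**2 = 1)
V*a = -48*1 = -48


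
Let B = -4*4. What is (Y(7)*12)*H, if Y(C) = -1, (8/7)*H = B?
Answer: 168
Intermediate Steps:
B = -16
H = -14 (H = (7/8)*(-16) = -14)
(Y(7)*12)*H = -1*12*(-14) = -12*(-14) = 168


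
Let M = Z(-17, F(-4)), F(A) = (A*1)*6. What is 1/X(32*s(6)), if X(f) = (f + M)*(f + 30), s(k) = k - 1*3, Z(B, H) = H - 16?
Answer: 1/7056 ≈ 0.00014172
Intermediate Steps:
F(A) = 6*A (F(A) = A*6 = 6*A)
Z(B, H) = -16 + H
M = -40 (M = -16 + 6*(-4) = -16 - 24 = -40)
s(k) = -3 + k (s(k) = k - 3 = -3 + k)
X(f) = (-40 + f)*(30 + f) (X(f) = (f - 40)*(f + 30) = (-40 + f)*(30 + f))
1/X(32*s(6)) = 1/(-1200 + (32*(-3 + 6))² - 320*(-3 + 6)) = 1/(-1200 + (32*3)² - 320*3) = 1/(-1200 + 96² - 10*96) = 1/(-1200 + 9216 - 960) = 1/7056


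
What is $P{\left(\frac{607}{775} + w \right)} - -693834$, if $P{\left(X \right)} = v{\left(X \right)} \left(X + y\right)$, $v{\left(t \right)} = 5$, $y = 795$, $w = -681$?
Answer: $\frac{107633227}{155} \approx 6.9441 \cdot 10^{5}$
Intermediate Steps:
$P{\left(X \right)} = 3975 + 5 X$ ($P{\left(X \right)} = 5 \left(X + 795\right) = 5 \left(795 + X\right) = 3975 + 5 X$)
$P{\left(\frac{607}{775} + w \right)} - -693834 = \left(3975 + 5 \left(\frac{607}{775} - 681\right)\right) - -693834 = \left(3975 + 5 \left(607 \cdot \frac{1}{775} - 681\right)\right) + 693834 = \left(3975 + 5 \left(\frac{607}{775} - 681\right)\right) + 693834 = \left(3975 + 5 \left(- \frac{527168}{775}\right)\right) + 693834 = \left(3975 - \frac{527168}{155}\right) + 693834 = \frac{88957}{155} + 693834 = \frac{107633227}{155}$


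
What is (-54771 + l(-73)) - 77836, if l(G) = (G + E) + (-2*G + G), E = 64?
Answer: -132543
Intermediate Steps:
l(G) = 64 (l(G) = (G + 64) + (-2*G + G) = (64 + G) - G = 64)
(-54771 + l(-73)) - 77836 = (-54771 + 64) - 77836 = -54707 - 77836 = -132543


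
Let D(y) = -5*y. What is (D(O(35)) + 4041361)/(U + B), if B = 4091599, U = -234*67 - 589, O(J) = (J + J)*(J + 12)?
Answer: 1341637/1358444 ≈ 0.98763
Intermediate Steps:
O(J) = 2*J*(12 + J) (O(J) = (2*J)*(12 + J) = 2*J*(12 + J))
U = -16267 (U = -15678 - 589 = -16267)
(D(O(35)) + 4041361)/(U + B) = (-10*35*(12 + 35) + 4041361)/(-16267 + 4091599) = (-10*35*47 + 4041361)/4075332 = (-5*3290 + 4041361)*(1/4075332) = (-16450 + 4041361)*(1/4075332) = 4024911*(1/4075332) = 1341637/1358444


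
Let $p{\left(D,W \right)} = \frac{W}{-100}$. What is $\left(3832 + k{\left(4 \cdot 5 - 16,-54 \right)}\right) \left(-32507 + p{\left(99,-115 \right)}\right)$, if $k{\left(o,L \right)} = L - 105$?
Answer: $- \frac{2387879741}{20} \approx -1.1939 \cdot 10^{8}$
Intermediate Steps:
$p{\left(D,W \right)} = - \frac{W}{100}$ ($p{\left(D,W \right)} = W \left(- \frac{1}{100}\right) = - \frac{W}{100}$)
$k{\left(o,L \right)} = -105 + L$ ($k{\left(o,L \right)} = L - 105 = -105 + L$)
$\left(3832 + k{\left(4 \cdot 5 - 16,-54 \right)}\right) \left(-32507 + p{\left(99,-115 \right)}\right) = \left(3832 - 159\right) \left(-32507 - - \frac{23}{20}\right) = \left(3832 - 159\right) \left(-32507 + \frac{23}{20}\right) = 3673 \left(- \frac{650117}{20}\right) = - \frac{2387879741}{20}$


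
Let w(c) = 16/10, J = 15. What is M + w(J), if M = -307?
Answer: -1527/5 ≈ -305.40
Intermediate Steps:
w(c) = 8/5 (w(c) = 16*(⅒) = 8/5)
M + w(J) = -307 + 8/5 = -1527/5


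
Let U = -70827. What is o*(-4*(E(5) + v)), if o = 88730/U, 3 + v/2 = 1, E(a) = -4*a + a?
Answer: -6743480/70827 ≈ -95.211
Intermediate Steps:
E(a) = -3*a
v = -4 (v = -6 + 2*1 = -6 + 2 = -4)
o = -88730/70827 (o = 88730/(-70827) = 88730*(-1/70827) = -88730/70827 ≈ -1.2528)
o*(-4*(E(5) + v)) = -(-354920)*(-3*5 - 4)/70827 = -(-354920)*(-15 - 4)/70827 = -(-354920)*(-19)/70827 = -88730/70827*76 = -6743480/70827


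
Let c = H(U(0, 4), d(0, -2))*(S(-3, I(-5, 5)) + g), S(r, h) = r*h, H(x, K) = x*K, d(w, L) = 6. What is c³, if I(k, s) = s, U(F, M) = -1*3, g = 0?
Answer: 19683000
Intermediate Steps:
U(F, M) = -3
H(x, K) = K*x
S(r, h) = h*r
c = 270 (c = (6*(-3))*(5*(-3) + 0) = -18*(-15 + 0) = -18*(-15) = 270)
c³ = 270³ = 19683000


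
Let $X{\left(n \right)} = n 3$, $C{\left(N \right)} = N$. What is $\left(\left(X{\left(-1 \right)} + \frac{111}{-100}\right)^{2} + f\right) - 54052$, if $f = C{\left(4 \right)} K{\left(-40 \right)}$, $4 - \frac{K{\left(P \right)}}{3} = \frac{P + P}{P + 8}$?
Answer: $- \frac{540171079}{10000} \approx -54017.0$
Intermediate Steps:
$K{\left(P \right)} = 12 - \frac{6 P}{8 + P}$ ($K{\left(P \right)} = 12 - 3 \frac{P + P}{P + 8} = 12 - 3 \frac{2 P}{8 + P} = 12 - \frac{6 P}{8 + P}$)
$f = 18$ ($f = 4 \frac{6 \left(16 - 40\right)}{8 - 40} = 4 \cdot 6 \frac{1}{-32} \left(-24\right) = 4 \cdot 6 \left(- \frac{1}{32}\right) \left(-24\right) = 4 \cdot \frac{9}{2} = 18$)
$X{\left(n \right)} = 3 n$
$\left(\left(X{\left(-1 \right)} + \frac{111}{-100}\right)^{2} + f\right) - 54052 = \left(\left(3 \left(-1\right) + \frac{111}{-100}\right)^{2} + 18\right) - 54052 = \left(\left(-3 + 111 \left(- \frac{1}{100}\right)\right)^{2} + 18\right) - 54052 = \left(\left(-3 - \frac{111}{100}\right)^{2} + 18\right) - 54052 = \left(\left(- \frac{411}{100}\right)^{2} + 18\right) - 54052 = \left(\frac{168921}{10000} + 18\right) - 54052 = \frac{348921}{10000} - 54052 = - \frac{540171079}{10000}$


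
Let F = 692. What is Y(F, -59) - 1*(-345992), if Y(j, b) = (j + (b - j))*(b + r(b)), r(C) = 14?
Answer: 348647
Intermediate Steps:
Y(j, b) = b*(14 + b) (Y(j, b) = (j + (b - j))*(b + 14) = b*(14 + b))
Y(F, -59) - 1*(-345992) = -59*(14 - 59) - 1*(-345992) = -59*(-45) + 345992 = 2655 + 345992 = 348647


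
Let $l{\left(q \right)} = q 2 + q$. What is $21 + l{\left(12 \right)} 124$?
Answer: $4485$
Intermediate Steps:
$l{\left(q \right)} = 3 q$ ($l{\left(q \right)} = 2 q + q = 3 q$)
$21 + l{\left(12 \right)} 124 = 21 + 3 \cdot 12 \cdot 124 = 21 + 36 \cdot 124 = 21 + 4464 = 4485$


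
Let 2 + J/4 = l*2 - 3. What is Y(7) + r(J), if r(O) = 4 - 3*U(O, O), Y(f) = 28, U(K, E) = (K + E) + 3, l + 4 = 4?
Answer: 143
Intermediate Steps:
l = 0 (l = -4 + 4 = 0)
U(K, E) = 3 + E + K (U(K, E) = (E + K) + 3 = 3 + E + K)
J = -20 (J = -8 + 4*(0*2 - 3) = -8 + 4*(0 - 3) = -8 + 4*(-3) = -8 - 12 = -20)
r(O) = -5 - 6*O (r(O) = 4 - 3*(3 + O + O) = 4 - 3*(3 + 2*O) = 4 + (-9 - 6*O) = -5 - 6*O)
Y(7) + r(J) = 28 + (-5 - 6*(-20)) = 28 + (-5 + 120) = 28 + 115 = 143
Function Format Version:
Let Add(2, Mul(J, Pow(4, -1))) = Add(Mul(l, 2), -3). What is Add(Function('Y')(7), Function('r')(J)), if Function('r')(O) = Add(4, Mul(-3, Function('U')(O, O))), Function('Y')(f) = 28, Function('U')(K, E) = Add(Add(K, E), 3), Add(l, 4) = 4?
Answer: 143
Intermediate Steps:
l = 0 (l = Add(-4, 4) = 0)
Function('U')(K, E) = Add(3, E, K) (Function('U')(K, E) = Add(Add(E, K), 3) = Add(3, E, K))
J = -20 (J = Add(-8, Mul(4, Add(Mul(0, 2), -3))) = Add(-8, Mul(4, Add(0, -3))) = Add(-8, Mul(4, -3)) = Add(-8, -12) = -20)
Function('r')(O) = Add(-5, Mul(-6, O)) (Function('r')(O) = Add(4, Mul(-3, Add(3, O, O))) = Add(4, Mul(-3, Add(3, Mul(2, O)))) = Add(4, Add(-9, Mul(-6, O))) = Add(-5, Mul(-6, O)))
Add(Function('Y')(7), Function('r')(J)) = Add(28, Add(-5, Mul(-6, -20))) = Add(28, Add(-5, 120)) = Add(28, 115) = 143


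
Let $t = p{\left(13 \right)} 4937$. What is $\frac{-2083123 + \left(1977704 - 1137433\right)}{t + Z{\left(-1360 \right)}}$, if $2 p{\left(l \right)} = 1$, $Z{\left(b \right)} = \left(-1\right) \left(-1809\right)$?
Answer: $- \frac{2485704}{8555} \approx -290.56$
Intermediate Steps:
$Z{\left(b \right)} = 1809$
$p{\left(l \right)} = \frac{1}{2}$ ($p{\left(l \right)} = \frac{1}{2} \cdot 1 = \frac{1}{2}$)
$t = \frac{4937}{2}$ ($t = \frac{1}{2} \cdot 4937 = \frac{4937}{2} \approx 2468.5$)
$\frac{-2083123 + \left(1977704 - 1137433\right)}{t + Z{\left(-1360 \right)}} = \frac{-2083123 + \left(1977704 - 1137433\right)}{\frac{4937}{2} + 1809} = \frac{-2083123 + 840271}{\frac{8555}{2}} = \left(-1242852\right) \frac{2}{8555} = - \frac{2485704}{8555}$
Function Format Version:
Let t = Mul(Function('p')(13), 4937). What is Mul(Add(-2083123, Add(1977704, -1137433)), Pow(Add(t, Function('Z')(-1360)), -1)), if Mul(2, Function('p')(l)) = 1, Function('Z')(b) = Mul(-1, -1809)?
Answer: Rational(-2485704, 8555) ≈ -290.56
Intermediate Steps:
Function('Z')(b) = 1809
Function('p')(l) = Rational(1, 2) (Function('p')(l) = Mul(Rational(1, 2), 1) = Rational(1, 2))
t = Rational(4937, 2) (t = Mul(Rational(1, 2), 4937) = Rational(4937, 2) ≈ 2468.5)
Mul(Add(-2083123, Add(1977704, -1137433)), Pow(Add(t, Function('Z')(-1360)), -1)) = Mul(Add(-2083123, Add(1977704, -1137433)), Pow(Add(Rational(4937, 2), 1809), -1)) = Mul(Add(-2083123, 840271), Pow(Rational(8555, 2), -1)) = Mul(-1242852, Rational(2, 8555)) = Rational(-2485704, 8555)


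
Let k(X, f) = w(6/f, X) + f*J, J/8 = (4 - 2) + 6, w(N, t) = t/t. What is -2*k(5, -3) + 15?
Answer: 397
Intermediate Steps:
w(N, t) = 1
J = 64 (J = 8*((4 - 2) + 6) = 8*(2 + 6) = 8*8 = 64)
k(X, f) = 1 + 64*f (k(X, f) = 1 + f*64 = 1 + 64*f)
-2*k(5, -3) + 15 = -2*(1 + 64*(-3)) + 15 = -2*(1 - 192) + 15 = -2*(-191) + 15 = 382 + 15 = 397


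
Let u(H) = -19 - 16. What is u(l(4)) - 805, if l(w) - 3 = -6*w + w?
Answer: -840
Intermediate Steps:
l(w) = 3 - 5*w (l(w) = 3 + (-6*w + w) = 3 - 5*w)
u(H) = -35
u(l(4)) - 805 = -35 - 805 = -840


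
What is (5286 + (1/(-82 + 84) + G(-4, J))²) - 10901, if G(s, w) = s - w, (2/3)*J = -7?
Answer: -5566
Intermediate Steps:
J = -21/2 (J = (3/2)*(-7) = -21/2 ≈ -10.500)
(5286 + (1/(-82 + 84) + G(-4, J))²) - 10901 = (5286 + (1/(-82 + 84) + (-4 - 1*(-21/2)))²) - 10901 = (5286 + (1/2 + (-4 + 21/2))²) - 10901 = (5286 + (½ + 13/2)²) - 10901 = (5286 + 7²) - 10901 = (5286 + 49) - 10901 = 5335 - 10901 = -5566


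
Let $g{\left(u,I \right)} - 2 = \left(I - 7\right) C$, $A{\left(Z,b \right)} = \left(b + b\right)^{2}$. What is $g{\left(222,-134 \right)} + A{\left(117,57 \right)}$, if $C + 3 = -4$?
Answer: $13985$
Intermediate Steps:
$C = -7$ ($C = -3 - 4 = -7$)
$A{\left(Z,b \right)} = 4 b^{2}$ ($A{\left(Z,b \right)} = \left(2 b\right)^{2} = 4 b^{2}$)
$g{\left(u,I \right)} = 51 - 7 I$ ($g{\left(u,I \right)} = 2 + \left(I - 7\right) \left(-7\right) = 2 + \left(-7 + I\right) \left(-7\right) = 2 - \left(-49 + 7 I\right) = 51 - 7 I$)
$g{\left(222,-134 \right)} + A{\left(117,57 \right)} = \left(51 - -938\right) + 4 \cdot 57^{2} = \left(51 + 938\right) + 4 \cdot 3249 = 989 + 12996 = 13985$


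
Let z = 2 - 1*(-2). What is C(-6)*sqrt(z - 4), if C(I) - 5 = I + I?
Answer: 0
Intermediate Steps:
z = 4 (z = 2 + 2 = 4)
C(I) = 5 + 2*I (C(I) = 5 + (I + I) = 5 + 2*I)
C(-6)*sqrt(z - 4) = (5 + 2*(-6))*sqrt(4 - 4) = (5 - 12)*sqrt(0) = -7*0 = 0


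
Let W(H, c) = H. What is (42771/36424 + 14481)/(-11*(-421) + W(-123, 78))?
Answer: 527498715/164199392 ≈ 3.2126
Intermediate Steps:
(42771/36424 + 14481)/(-11*(-421) + W(-123, 78)) = (42771/36424 + 14481)/(-11*(-421) - 123) = (42771*(1/36424) + 14481)/(4631 - 123) = (42771/36424 + 14481)/4508 = (527498715/36424)*(1/4508) = 527498715/164199392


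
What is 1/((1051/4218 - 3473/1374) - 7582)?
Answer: -482961/3662910722 ≈ -0.00013185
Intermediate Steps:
1/((1051/4218 - 3473/1374) - 7582) = 1/(-1100420/482961 - 7582) = 1/(-3662910722/482961) = -482961/3662910722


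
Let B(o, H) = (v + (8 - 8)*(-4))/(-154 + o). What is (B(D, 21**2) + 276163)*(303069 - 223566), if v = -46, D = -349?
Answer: 11043764512605/503 ≈ 2.1956e+10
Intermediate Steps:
B(o, H) = -46/(-154 + o) (B(o, H) = (-46 + (8 - 8)*(-4))/(-154 + o) = (-46 + 0*(-4))/(-154 + o) = (-46 + 0)/(-154 + o) = -46/(-154 + o))
(B(D, 21**2) + 276163)*(303069 - 223566) = (-46/(-154 - 349) + 276163)*(303069 - 223566) = (-46/(-503) + 276163)*79503 = (-46*(-1/503) + 276163)*79503 = (46/503 + 276163)*79503 = (138910035/503)*79503 = 11043764512605/503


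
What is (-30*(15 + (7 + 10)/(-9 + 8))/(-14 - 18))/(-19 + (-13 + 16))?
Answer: 15/128 ≈ 0.11719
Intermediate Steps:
(-30*(15 + (7 + 10)/(-9 + 8))/(-14 - 18))/(-19 + (-13 + 16)) = (-30*(15 + 17/(-1))/(-32))/(-19 + 3) = -30*(15 + 17*(-1))*(-1)/32/(-16) = -30*(15 - 17)*(-1)/32*(-1/16) = -(-60)*(-1)/32*(-1/16) = -30*1/16*(-1/16) = -15/8*(-1/16) = 15/128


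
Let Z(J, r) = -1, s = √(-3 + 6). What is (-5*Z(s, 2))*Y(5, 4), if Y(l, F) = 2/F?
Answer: 5/2 ≈ 2.5000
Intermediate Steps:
s = √3 ≈ 1.7320
(-5*Z(s, 2))*Y(5, 4) = (-5*(-1))*(2/4) = 5*(2*(¼)) = 5*(½) = 5/2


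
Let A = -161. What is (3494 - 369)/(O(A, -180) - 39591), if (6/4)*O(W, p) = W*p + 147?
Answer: -3125/20173 ≈ -0.15491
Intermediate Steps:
O(W, p) = 98 + 2*W*p/3 (O(W, p) = 2*(W*p + 147)/3 = 2*(147 + W*p)/3 = 98 + 2*W*p/3)
(3494 - 369)/(O(A, -180) - 39591) = (3494 - 369)/((98 + (⅔)*(-161)*(-180)) - 39591) = 3125/((98 + 19320) - 39591) = 3125/(19418 - 39591) = 3125/(-20173) = 3125*(-1/20173) = -3125/20173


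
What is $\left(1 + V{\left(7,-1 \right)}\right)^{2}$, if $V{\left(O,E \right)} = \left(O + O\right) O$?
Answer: $9801$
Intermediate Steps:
$V{\left(O,E \right)} = 2 O^{2}$ ($V{\left(O,E \right)} = 2 O O = 2 O^{2}$)
$\left(1 + V{\left(7,-1 \right)}\right)^{2} = \left(1 + 2 \cdot 7^{2}\right)^{2} = \left(1 + 2 \cdot 49\right)^{2} = \left(1 + 98\right)^{2} = 99^{2} = 9801$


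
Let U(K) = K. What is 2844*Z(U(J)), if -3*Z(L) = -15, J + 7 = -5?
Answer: 14220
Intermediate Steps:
J = -12 (J = -7 - 5 = -12)
Z(L) = 5 (Z(L) = -⅓*(-15) = 5)
2844*Z(U(J)) = 2844*5 = 14220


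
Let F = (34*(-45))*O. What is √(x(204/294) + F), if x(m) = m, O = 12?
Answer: I*√899606/7 ≈ 135.5*I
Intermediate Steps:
F = -18360 (F = (34*(-45))*12 = -1530*12 = -18360)
√(x(204/294) + F) = √(204/294 - 18360) = √(204*(1/294) - 18360) = √(34/49 - 18360) = √(-899606/49) = I*√899606/7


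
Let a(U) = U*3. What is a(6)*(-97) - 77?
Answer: -1823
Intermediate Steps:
a(U) = 3*U
a(6)*(-97) - 77 = (3*6)*(-97) - 77 = 18*(-97) - 77 = -1746 - 77 = -1823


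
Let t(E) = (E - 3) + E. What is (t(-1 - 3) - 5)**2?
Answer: 256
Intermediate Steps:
t(E) = -3 + 2*E (t(E) = (-3 + E) + E = -3 + 2*E)
(t(-1 - 3) - 5)**2 = ((-3 + 2*(-1 - 3)) - 5)**2 = ((-3 + 2*(-4)) - 5)**2 = ((-3 - 8) - 5)**2 = (-11 - 5)**2 = (-16)**2 = 256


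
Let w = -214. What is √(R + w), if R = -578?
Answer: 6*I*√22 ≈ 28.142*I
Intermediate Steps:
√(R + w) = √(-578 - 214) = √(-792) = 6*I*√22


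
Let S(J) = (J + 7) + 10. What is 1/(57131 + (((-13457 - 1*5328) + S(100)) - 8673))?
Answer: 1/29790 ≈ 3.3568e-5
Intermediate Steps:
S(J) = 17 + J (S(J) = (7 + J) + 10 = 17 + J)
1/(57131 + (((-13457 - 1*5328) + S(100)) - 8673)) = 1/(57131 + (((-13457 - 1*5328) + (17 + 100)) - 8673)) = 1/(57131 + (((-13457 - 5328) + 117) - 8673)) = 1/(57131 + ((-18785 + 117) - 8673)) = 1/(57131 + (-18668 - 8673)) = 1/(57131 - 27341) = 1/29790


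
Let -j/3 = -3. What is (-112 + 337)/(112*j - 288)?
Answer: 5/16 ≈ 0.31250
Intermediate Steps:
j = 9 (j = -3*(-3) = 9)
(-112 + 337)/(112*j - 288) = (-112 + 337)/(112*9 - 288) = 225/(1008 - 288) = 225/720 = 225*(1/720) = 5/16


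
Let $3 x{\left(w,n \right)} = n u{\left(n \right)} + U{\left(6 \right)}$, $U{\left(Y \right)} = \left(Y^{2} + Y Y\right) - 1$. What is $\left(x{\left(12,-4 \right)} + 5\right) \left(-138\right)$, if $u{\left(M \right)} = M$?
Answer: $-4692$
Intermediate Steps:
$U{\left(Y \right)} = -1 + 2 Y^{2}$ ($U{\left(Y \right)} = \left(Y^{2} + Y^{2}\right) - 1 = 2 Y^{2} - 1 = -1 + 2 Y^{2}$)
$x{\left(w,n \right)} = \frac{71}{3} + \frac{n^{2}}{3}$ ($x{\left(w,n \right)} = \frac{n n - \left(1 - 2 \cdot 6^{2}\right)}{3} = \frac{n^{2} + \left(-1 + 2 \cdot 36\right)}{3} = \frac{n^{2} + \left(-1 + 72\right)}{3} = \frac{n^{2} + 71}{3} = \frac{71 + n^{2}}{3} = \frac{71}{3} + \frac{n^{2}}{3}$)
$\left(x{\left(12,-4 \right)} + 5\right) \left(-138\right) = \left(\left(\frac{71}{3} + \frac{\left(-4\right)^{2}}{3}\right) + 5\right) \left(-138\right) = \left(\left(\frac{71}{3} + \frac{1}{3} \cdot 16\right) + 5\right) \left(-138\right) = \left(\left(\frac{71}{3} + \frac{16}{3}\right) + 5\right) \left(-138\right) = \left(29 + 5\right) \left(-138\right) = 34 \left(-138\right) = -4692$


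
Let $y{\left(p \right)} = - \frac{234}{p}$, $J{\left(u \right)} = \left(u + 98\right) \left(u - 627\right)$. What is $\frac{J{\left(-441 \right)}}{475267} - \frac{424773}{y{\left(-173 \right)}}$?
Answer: $- \frac{298506463631}{950534} \approx -3.1404 \cdot 10^{5}$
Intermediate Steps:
$J{\left(u \right)} = \left(-627 + u\right) \left(98 + u\right)$ ($J{\left(u \right)} = \left(98 + u\right) \left(-627 + u\right) = \left(-627 + u\right) \left(98 + u\right)$)
$\frac{J{\left(-441 \right)}}{475267} - \frac{424773}{y{\left(-173 \right)}} = \frac{-61446 + \left(-441\right)^{2} - -233289}{475267} - \frac{424773}{\left(-234\right) \frac{1}{-173}} = \left(-61446 + 194481 + 233289\right) \frac{1}{475267} - \frac{424773}{\left(-234\right) \left(- \frac{1}{173}\right)} = 366324 \cdot \frac{1}{475267} - \frac{424773}{\frac{234}{173}} = \frac{366324}{475267} - \frac{8165081}{26} = - \frac{298506463631}{950534}$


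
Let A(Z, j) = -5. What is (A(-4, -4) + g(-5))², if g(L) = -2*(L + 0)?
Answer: 25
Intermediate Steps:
g(L) = -2*L
(A(-4, -4) + g(-5))² = (-5 - 2*(-5))² = (-5 + 10)² = 5² = 25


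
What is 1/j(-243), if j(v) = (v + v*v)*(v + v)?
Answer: -1/28579716 ≈ -3.4990e-8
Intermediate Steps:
j(v) = 2*v*(v + v²) (j(v) = (v + v²)*(2*v) = 2*v*(v + v²))
1/j(-243) = 1/(2*(-243)²*(1 - 243)) = 1/(2*59049*(-242)) = 1/(-28579716) = -1/28579716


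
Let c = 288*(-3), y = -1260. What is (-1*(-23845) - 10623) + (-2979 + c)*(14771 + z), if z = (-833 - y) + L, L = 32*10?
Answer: -59622452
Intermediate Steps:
L = 320
c = -864
z = 747 (z = (-833 - 1*(-1260)) + 320 = (-833 + 1260) + 320 = 427 + 320 = 747)
(-1*(-23845) - 10623) + (-2979 + c)*(14771 + z) = (-1*(-23845) - 10623) + (-2979 - 864)*(14771 + 747) = (23845 - 10623) - 3843*15518 = 13222 - 59635674 = -59622452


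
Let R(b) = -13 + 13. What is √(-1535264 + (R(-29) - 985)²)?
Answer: I*√565039 ≈ 751.69*I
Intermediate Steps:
R(b) = 0
√(-1535264 + (R(-29) - 985)²) = √(-1535264 + (0 - 985)²) = √(-1535264 + (-985)²) = √(-1535264 + 970225) = √(-565039) = I*√565039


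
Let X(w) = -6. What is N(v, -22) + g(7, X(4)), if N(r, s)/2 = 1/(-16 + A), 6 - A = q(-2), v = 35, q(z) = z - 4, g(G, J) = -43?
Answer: -87/2 ≈ -43.500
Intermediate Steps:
q(z) = -4 + z
A = 12 (A = 6 - (-4 - 2) = 6 - 1*(-6) = 6 + 6 = 12)
N(r, s) = -½ (N(r, s) = 2/(-16 + 12) = 2/(-4) = 2*(-¼) = -½)
N(v, -22) + g(7, X(4)) = -½ - 43 = -87/2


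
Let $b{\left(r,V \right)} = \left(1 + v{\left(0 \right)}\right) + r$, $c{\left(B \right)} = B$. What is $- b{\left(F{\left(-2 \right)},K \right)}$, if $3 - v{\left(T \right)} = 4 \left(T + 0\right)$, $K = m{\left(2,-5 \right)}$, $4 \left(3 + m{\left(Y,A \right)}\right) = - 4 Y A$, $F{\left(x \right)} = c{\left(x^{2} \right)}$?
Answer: $-8$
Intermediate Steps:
$F{\left(x \right)} = x^{2}$
$m{\left(Y,A \right)} = -3 - A Y$ ($m{\left(Y,A \right)} = -3 + \frac{\left(-4\right) Y A}{4} = -3 + \frac{\left(-4\right) A Y}{4} = -3 - A Y$)
$K = 7$ ($K = -3 - \left(-5\right) 2 = -3 + 10 = 7$)
$v{\left(T \right)} = 3 - 4 T$ ($v{\left(T \right)} = 3 - 4 \left(T + 0\right) = 3 - 4 T$)
$b{\left(r,V \right)} = 4 + r$ ($b{\left(r,V \right)} = \left(1 + \left(3 - 0\right)\right) + r = \left(1 + \left(3 + 0\right)\right) + r = \left(1 + 3\right) + r = 4 + r$)
$- b{\left(F{\left(-2 \right)},K \right)} = - (4 + \left(-2\right)^{2}) = - (4 + 4) = \left(-1\right) 8 = -8$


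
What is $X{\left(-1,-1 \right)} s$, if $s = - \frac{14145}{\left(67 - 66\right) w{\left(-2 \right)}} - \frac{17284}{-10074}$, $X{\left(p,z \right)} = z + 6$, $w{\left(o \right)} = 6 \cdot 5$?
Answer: $- \frac{23663035}{10074} \approx -2348.9$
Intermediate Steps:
$w{\left(o \right)} = 30$
$X{\left(p,z \right)} = 6 + z$
$s = - \frac{4732607}{10074}$ ($s = - \frac{14145}{\left(67 - 66\right) 30} - \frac{17284}{-10074} = - \frac{14145}{1 \cdot 30} - - \frac{8642}{5037} = - \frac{14145}{30} + \frac{8642}{5037} = \left(-14145\right) \frac{1}{30} + \frac{8642}{5037} = - \frac{943}{2} + \frac{8642}{5037} = - \frac{4732607}{10074} \approx -469.78$)
$X{\left(-1,-1 \right)} s = \left(6 - 1\right) \left(- \frac{4732607}{10074}\right) = 5 \left(- \frac{4732607}{10074}\right) = - \frac{23663035}{10074}$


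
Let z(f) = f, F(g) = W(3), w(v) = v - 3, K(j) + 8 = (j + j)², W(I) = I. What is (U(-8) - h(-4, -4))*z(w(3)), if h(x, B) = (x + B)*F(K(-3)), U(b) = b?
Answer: 0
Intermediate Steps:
K(j) = -8 + 4*j² (K(j) = -8 + (j + j)² = -8 + (2*j)² = -8 + 4*j²)
w(v) = -3 + v
F(g) = 3
h(x, B) = 3*B + 3*x (h(x, B) = (x + B)*3 = (B + x)*3 = 3*B + 3*x)
(U(-8) - h(-4, -4))*z(w(3)) = (-8 - (3*(-4) + 3*(-4)))*(-3 + 3) = (-8 - (-12 - 12))*0 = (-8 - 1*(-24))*0 = (-8 + 24)*0 = 16*0 = 0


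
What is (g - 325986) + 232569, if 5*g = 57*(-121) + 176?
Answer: -473806/5 ≈ -94761.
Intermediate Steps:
g = -6721/5 (g = (57*(-121) + 176)/5 = (-6897 + 176)/5 = (1/5)*(-6721) = -6721/5 ≈ -1344.2)
(g - 325986) + 232569 = (-6721/5 - 325986) + 232569 = -1636651/5 + 232569 = -473806/5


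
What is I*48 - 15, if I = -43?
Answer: -2079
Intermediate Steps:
I*48 - 15 = -43*48 - 15 = -2064 - 15 = -2079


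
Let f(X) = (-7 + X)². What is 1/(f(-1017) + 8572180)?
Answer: 1/9620756 ≈ 1.0394e-7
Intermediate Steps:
1/(f(-1017) + 8572180) = 1/((-7 - 1017)² + 8572180) = 1/((-1024)² + 8572180) = 1/(1048576 + 8572180) = 1/9620756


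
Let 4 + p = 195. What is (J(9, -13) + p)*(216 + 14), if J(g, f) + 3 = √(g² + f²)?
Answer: 43240 + 1150*√10 ≈ 46877.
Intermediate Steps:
p = 191 (p = -4 + 195 = 191)
J(g, f) = -3 + √(f² + g²) (J(g, f) = -3 + √(g² + f²) = -3 + √(f² + g²))
(J(9, -13) + p)*(216 + 14) = ((-3 + √((-13)² + 9²)) + 191)*(216 + 14) = ((-3 + √(169 + 81)) + 191)*230 = ((-3 + √250) + 191)*230 = ((-3 + 5*√10) + 191)*230 = (188 + 5*√10)*230 = 43240 + 1150*√10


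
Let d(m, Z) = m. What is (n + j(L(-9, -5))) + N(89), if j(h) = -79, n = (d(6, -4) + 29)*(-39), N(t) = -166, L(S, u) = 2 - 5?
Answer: -1610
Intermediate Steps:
L(S, u) = -3
n = -1365 (n = (6 + 29)*(-39) = 35*(-39) = -1365)
(n + j(L(-9, -5))) + N(89) = (-1365 - 79) - 166 = -1444 - 166 = -1610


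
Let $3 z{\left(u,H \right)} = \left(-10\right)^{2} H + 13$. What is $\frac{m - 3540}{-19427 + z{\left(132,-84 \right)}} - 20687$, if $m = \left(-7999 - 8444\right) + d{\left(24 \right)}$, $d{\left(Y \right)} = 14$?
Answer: $- \frac{1379101009}{66668} \approx -20686.0$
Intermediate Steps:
$m = -16429$ ($m = \left(-7999 - 8444\right) + 14 = -16443 + 14 = -16429$)
$z{\left(u,H \right)} = \frac{13}{3} + \frac{100 H}{3}$ ($z{\left(u,H \right)} = \frac{\left(-10\right)^{2} H + 13}{3} = \frac{100 H + 13}{3} = \frac{13 + 100 H}{3} = \frac{13}{3} + \frac{100 H}{3}$)
$\frac{m - 3540}{-19427 + z{\left(132,-84 \right)}} - 20687 = \frac{-16429 - 3540}{-19427 + \left(\frac{13}{3} + \frac{100}{3} \left(-84\right)\right)} - 20687 = - \frac{19969}{-19427 + \left(\frac{13}{3} - 2800\right)} - 20687 = - \frac{19969}{-19427 - \frac{8387}{3}} - 20687 = - \frac{19969}{- \frac{66668}{3}} - 20687 = \left(-19969\right) \left(- \frac{3}{66668}\right) - 20687 = \frac{59907}{66668} - 20687 = - \frac{1379101009}{66668}$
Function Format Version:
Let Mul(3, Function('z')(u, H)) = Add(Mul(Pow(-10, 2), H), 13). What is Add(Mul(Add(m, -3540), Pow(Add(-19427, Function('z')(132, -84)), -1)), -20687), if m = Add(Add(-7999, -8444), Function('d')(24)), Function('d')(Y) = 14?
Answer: Rational(-1379101009, 66668) ≈ -20686.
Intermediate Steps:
m = -16429 (m = Add(Add(-7999, -8444), 14) = Add(-16443, 14) = -16429)
Function('z')(u, H) = Add(Rational(13, 3), Mul(Rational(100, 3), H)) (Function('z')(u, H) = Mul(Rational(1, 3), Add(Mul(Pow(-10, 2), H), 13)) = Mul(Rational(1, 3), Add(Mul(100, H), 13)) = Mul(Rational(1, 3), Add(13, Mul(100, H))) = Add(Rational(13, 3), Mul(Rational(100, 3), H)))
Add(Mul(Add(m, -3540), Pow(Add(-19427, Function('z')(132, -84)), -1)), -20687) = Add(Mul(Add(-16429, -3540), Pow(Add(-19427, Add(Rational(13, 3), Mul(Rational(100, 3), -84))), -1)), -20687) = Add(Mul(-19969, Pow(Add(-19427, Add(Rational(13, 3), -2800)), -1)), -20687) = Add(Mul(-19969, Pow(Add(-19427, Rational(-8387, 3)), -1)), -20687) = Add(Mul(-19969, Pow(Rational(-66668, 3), -1)), -20687) = Add(Mul(-19969, Rational(-3, 66668)), -20687) = Add(Rational(59907, 66668), -20687) = Rational(-1379101009, 66668)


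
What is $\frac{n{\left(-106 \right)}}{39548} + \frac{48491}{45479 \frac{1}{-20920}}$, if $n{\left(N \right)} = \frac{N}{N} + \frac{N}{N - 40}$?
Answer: $- \frac{20059372792031}{899301746} \approx -22306.0$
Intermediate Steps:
$n{\left(N \right)} = 1 + \frac{N}{-40 + N}$ ($n{\left(N \right)} = 1 + \frac{N}{N - 40} = 1 + \frac{N}{-40 + N}$)
$\frac{n{\left(-106 \right)}}{39548} + \frac{48491}{45479 \frac{1}{-20920}} = \frac{2 \frac{1}{-40 - 106} \left(-20 - 106\right)}{39548} + \frac{48491}{45479 \frac{1}{-20920}} = 2 \frac{1}{-146} \left(-126\right) \frac{1}{39548} + \frac{48491}{45479 \left(- \frac{1}{20920}\right)} = 2 \left(- \frac{1}{146}\right) \left(-126\right) \frac{1}{39548} + \frac{48491}{- \frac{45479}{20920}} = \frac{126}{73} \cdot \frac{1}{39548} + 48491 \left(- \frac{20920}{45479}\right) = \frac{63}{1443502} - \frac{1014431720}{45479} = - \frac{20059372792031}{899301746}$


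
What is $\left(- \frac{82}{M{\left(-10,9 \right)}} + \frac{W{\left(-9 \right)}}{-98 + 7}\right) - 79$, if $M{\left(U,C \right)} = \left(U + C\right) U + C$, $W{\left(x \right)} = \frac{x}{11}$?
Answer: $- \frac{1584412}{19019} \approx -83.307$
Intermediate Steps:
$W{\left(x \right)} = \frac{x}{11}$ ($W{\left(x \right)} = x \frac{1}{11} = \frac{x}{11}$)
$M{\left(U,C \right)} = C + U \left(C + U\right)$ ($M{\left(U,C \right)} = \left(C + U\right) U + C = U \left(C + U\right) + C = C + U \left(C + U\right)$)
$\left(- \frac{82}{M{\left(-10,9 \right)}} + \frac{W{\left(-9 \right)}}{-98 + 7}\right) - 79 = \left(- \frac{82}{9 + \left(-10\right)^{2} + 9 \left(-10\right)} + \frac{\frac{1}{11} \left(-9\right)}{-98 + 7}\right) - 79 = \left(- \frac{82}{9 + 100 - 90} - \frac{9}{11 \left(-91\right)}\right) - 79 = \left(- \frac{82}{19} - - \frac{9}{1001}\right) - 79 = \left(\left(-82\right) \frac{1}{19} + \frac{9}{1001}\right) - 79 = \left(- \frac{82}{19} + \frac{9}{1001}\right) - 79 = - \frac{81911}{19019} - 79 = - \frac{1584412}{19019}$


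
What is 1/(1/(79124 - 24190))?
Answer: 54934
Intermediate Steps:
1/(1/(79124 - 24190)) = 1/(1/54934) = 54934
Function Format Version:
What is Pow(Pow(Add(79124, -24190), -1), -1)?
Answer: 54934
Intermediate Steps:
Pow(Pow(Add(79124, -24190), -1), -1) = Pow(Pow(54934, -1), -1) = Pow(Rational(1, 54934), -1) = 54934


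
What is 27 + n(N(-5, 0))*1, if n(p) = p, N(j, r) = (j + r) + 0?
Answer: 22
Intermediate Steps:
N(j, r) = j + r
27 + n(N(-5, 0))*1 = 27 + (-5 + 0)*1 = 27 - 5*1 = 27 - 5 = 22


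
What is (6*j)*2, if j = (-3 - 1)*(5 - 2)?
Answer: -144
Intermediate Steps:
j = -12 (j = -4*3 = -12)
(6*j)*2 = (6*(-12))*2 = -72*2 = -144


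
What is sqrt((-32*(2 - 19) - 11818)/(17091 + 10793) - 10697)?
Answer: 7*I*sqrt(42435809138)/13942 ≈ 103.43*I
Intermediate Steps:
sqrt((-32*(2 - 19) - 11818)/(17091 + 10793) - 10697) = sqrt((-32*(-17) - 11818)/27884 - 10697) = sqrt((544 - 11818)*(1/27884) - 10697) = sqrt(-11274*1/27884 - 10697) = sqrt(-5637/13942 - 10697) = sqrt(-149143211/13942) = 7*I*sqrt(42435809138)/13942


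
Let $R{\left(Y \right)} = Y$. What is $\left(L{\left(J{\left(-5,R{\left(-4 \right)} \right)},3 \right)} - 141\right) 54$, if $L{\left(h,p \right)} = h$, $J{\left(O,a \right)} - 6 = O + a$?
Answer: $-7776$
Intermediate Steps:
$J{\left(O,a \right)} = 6 + O + a$ ($J{\left(O,a \right)} = 6 + \left(O + a\right) = 6 + O + a$)
$\left(L{\left(J{\left(-5,R{\left(-4 \right)} \right)},3 \right)} - 141\right) 54 = \left(\left(6 - 5 - 4\right) - 141\right) 54 = \left(-3 - 141\right) 54 = \left(-144\right) 54 = -7776$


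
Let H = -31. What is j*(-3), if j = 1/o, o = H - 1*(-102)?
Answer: -3/71 ≈ -0.042253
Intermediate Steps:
o = 71 (o = -31 - 1*(-102) = -31 + 102 = 71)
j = 1/71 ≈ 0.014085
j*(-3) = (1/71)*(-3) = -3/71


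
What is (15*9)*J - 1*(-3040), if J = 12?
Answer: 4660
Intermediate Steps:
(15*9)*J - 1*(-3040) = (15*9)*12 - 1*(-3040) = 135*12 + 3040 = 1620 + 3040 = 4660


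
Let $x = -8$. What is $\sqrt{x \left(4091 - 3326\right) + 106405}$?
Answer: $\sqrt{100285} \approx 316.68$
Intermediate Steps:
$\sqrt{x \left(4091 - 3326\right) + 106405} = \sqrt{- 8 \left(4091 - 3326\right) + 106405} = \sqrt{\left(-8\right) 765 + 106405} = \sqrt{-6120 + 106405} = \sqrt{100285}$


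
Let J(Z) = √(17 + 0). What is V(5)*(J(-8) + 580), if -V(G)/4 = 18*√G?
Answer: 72*√5*(-580 - √17) ≈ -94042.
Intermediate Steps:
V(G) = -72*√G
J(Z) = √17
V(5)*(J(-8) + 580) = (-72*√5)*(√17 + 580) = (-72*√5)*(580 + √17) = -72*√5*(580 + √17)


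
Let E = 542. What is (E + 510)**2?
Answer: 1106704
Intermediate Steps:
(E + 510)**2 = (542 + 510)**2 = 1052**2 = 1106704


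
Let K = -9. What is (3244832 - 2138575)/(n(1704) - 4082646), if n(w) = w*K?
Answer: -1106257/4097982 ≈ -0.26995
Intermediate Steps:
n(w) = -9*w (n(w) = w*(-9) = -9*w)
(3244832 - 2138575)/(n(1704) - 4082646) = (3244832 - 2138575)/(-9*1704 - 4082646) = 1106257/(-15336 - 4082646) = 1106257/(-4097982) = 1106257*(-1/4097982) = -1106257/4097982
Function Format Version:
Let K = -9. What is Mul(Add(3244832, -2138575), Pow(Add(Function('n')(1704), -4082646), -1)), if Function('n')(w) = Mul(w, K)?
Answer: Rational(-1106257, 4097982) ≈ -0.26995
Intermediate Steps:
Function('n')(w) = Mul(-9, w) (Function('n')(w) = Mul(w, -9) = Mul(-9, w))
Mul(Add(3244832, -2138575), Pow(Add(Function('n')(1704), -4082646), -1)) = Mul(Add(3244832, -2138575), Pow(Add(Mul(-9, 1704), -4082646), -1)) = Mul(1106257, Pow(Add(-15336, -4082646), -1)) = Mul(1106257, Pow(-4097982, -1)) = Mul(1106257, Rational(-1, 4097982)) = Rational(-1106257, 4097982)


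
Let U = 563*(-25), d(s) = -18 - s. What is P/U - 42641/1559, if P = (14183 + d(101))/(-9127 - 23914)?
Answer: -19830263604299/725016184925 ≈ -27.351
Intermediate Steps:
U = -14075
P = -14064/33041 (P = (14183 + (-18 - 1*101))/(-9127 - 23914) = (14183 + (-18 - 101))/(-33041) = (14183 - 119)*(-1/33041) = 14064*(-1/33041) = -14064/33041 ≈ -0.42565)
P/U - 42641/1559 = -14064/33041/(-14075) - 42641/1559 = -14064/33041*(-1/14075) - 42641*1/1559 = 14064/465052075 - 42641/1559 = -19830263604299/725016184925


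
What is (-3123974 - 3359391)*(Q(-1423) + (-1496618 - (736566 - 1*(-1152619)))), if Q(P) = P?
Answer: 21960622495490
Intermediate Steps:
(-3123974 - 3359391)*(Q(-1423) + (-1496618 - (736566 - 1*(-1152619)))) = (-3123974 - 3359391)*(-1423 + (-1496618 - (736566 - 1*(-1152619)))) = -6483365*(-1423 + (-1496618 - (736566 + 1152619))) = -6483365*(-1423 + (-1496618 - 1*1889185)) = -6483365*(-1423 + (-1496618 - 1889185)) = -6483365*(-1423 - 3385803) = -6483365*(-3387226) = 21960622495490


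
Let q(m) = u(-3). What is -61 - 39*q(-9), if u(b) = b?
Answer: 56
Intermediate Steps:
q(m) = -3
-61 - 39*q(-9) = -61 - 39*(-3) = -61 + 117 = 56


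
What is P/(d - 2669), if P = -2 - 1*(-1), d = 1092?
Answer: 1/1577 ≈ 0.00063412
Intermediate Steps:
P = -1 (P = -2 + 1 = -1)
P/(d - 2669) = -1/(1092 - 2669) = -1/(-1577) = -1*(-1/1577) = 1/1577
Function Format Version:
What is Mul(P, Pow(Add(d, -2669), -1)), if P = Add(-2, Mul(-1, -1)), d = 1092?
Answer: Rational(1, 1577) ≈ 0.00063412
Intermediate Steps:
P = -1 (P = Add(-2, 1) = -1)
Mul(P, Pow(Add(d, -2669), -1)) = Mul(-1, Pow(Add(1092, -2669), -1)) = Mul(-1, Pow(-1577, -1)) = Mul(-1, Rational(-1, 1577)) = Rational(1, 1577)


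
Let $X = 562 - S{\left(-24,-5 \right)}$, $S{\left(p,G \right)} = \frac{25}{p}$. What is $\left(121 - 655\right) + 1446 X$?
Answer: $\frac{3254497}{4} \approx 8.1362 \cdot 10^{5}$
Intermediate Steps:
$X = \frac{13513}{24}$ ($X = 562 - \frac{25}{-24} = 562 - 25 \left(- \frac{1}{24}\right) = 562 - - \frac{25}{24} = 562 + \frac{25}{24} = \frac{13513}{24} \approx 563.04$)
$\left(121 - 655\right) + 1446 X = \left(121 - 655\right) + 1446 \cdot \frac{13513}{24} = -534 + \frac{3256633}{4} = \frac{3254497}{4}$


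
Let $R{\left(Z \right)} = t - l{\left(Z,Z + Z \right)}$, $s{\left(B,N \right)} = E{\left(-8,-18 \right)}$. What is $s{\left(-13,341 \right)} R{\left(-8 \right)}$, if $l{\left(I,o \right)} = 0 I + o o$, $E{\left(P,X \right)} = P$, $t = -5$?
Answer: $2088$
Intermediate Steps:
$s{\left(B,N \right)} = -8$
$l{\left(I,o \right)} = o^{2}$ ($l{\left(I,o \right)} = 0 + o^{2} = o^{2}$)
$R{\left(Z \right)} = -5 - 4 Z^{2}$ ($R{\left(Z \right)} = -5 - \left(Z + Z\right)^{2} = -5 - \left(2 Z\right)^{2} = -5 - 4 Z^{2}$)
$s{\left(-13,341 \right)} R{\left(-8 \right)} = - 8 \left(-5 - 4 \left(-8\right)^{2}\right) = - 8 \left(-5 - 256\right) = \left(-8\right) \left(-261\right) = 2088$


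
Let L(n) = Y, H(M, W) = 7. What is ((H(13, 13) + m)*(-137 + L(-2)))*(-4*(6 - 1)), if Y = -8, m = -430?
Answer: -1226700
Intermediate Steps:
L(n) = -8
((H(13, 13) + m)*(-137 + L(-2)))*(-4*(6 - 1)) = ((7 - 430)*(-137 - 8))*(-4*(6 - 1)) = (-423*(-145))*(-4*5) = 61335*(-20) = -1226700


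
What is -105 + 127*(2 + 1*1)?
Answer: 276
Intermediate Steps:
-105 + 127*(2 + 1*1) = -105 + 127*(2 + 1) = -105 + 127*3 = -105 + 381 = 276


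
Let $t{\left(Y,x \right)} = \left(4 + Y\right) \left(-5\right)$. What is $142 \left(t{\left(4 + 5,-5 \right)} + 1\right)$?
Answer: $-9088$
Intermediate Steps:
$t{\left(Y,x \right)} = -20 - 5 Y$
$142 \left(t{\left(4 + 5,-5 \right)} + 1\right) = 142 \left(\left(-20 - 5 \left(4 + 5\right)\right) + 1\right) = 142 \left(\left(-20 - 45\right) + 1\right) = 142 \left(-65 + 1\right) = 142 \left(-64\right) = -9088$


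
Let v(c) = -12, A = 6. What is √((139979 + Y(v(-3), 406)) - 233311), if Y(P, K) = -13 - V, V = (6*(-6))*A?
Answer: I*√93129 ≈ 305.17*I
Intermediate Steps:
V = -216 (V = (6*(-6))*6 = -36*6 = -216)
Y(P, K) = 203 (Y(P, K) = -13 - 1*(-216) = -13 + 216 = 203)
√((139979 + Y(v(-3), 406)) - 233311) = √((139979 + 203) - 233311) = √(140182 - 233311) = √(-93129) = I*√93129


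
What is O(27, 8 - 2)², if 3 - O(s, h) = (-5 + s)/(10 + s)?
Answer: 7921/1369 ≈ 5.7860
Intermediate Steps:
O(s, h) = 3 - (-5 + s)/(10 + s)
O(27, 8 - 2)² = ((35 + 2*27)/(10 + 27))² = ((35 + 54)/37)² = ((1/37)*89)² = (89/37)² = 7921/1369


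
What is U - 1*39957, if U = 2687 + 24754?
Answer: -12516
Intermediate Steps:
U = 27441
U - 1*39957 = 27441 - 1*39957 = 27441 - 39957 = -12516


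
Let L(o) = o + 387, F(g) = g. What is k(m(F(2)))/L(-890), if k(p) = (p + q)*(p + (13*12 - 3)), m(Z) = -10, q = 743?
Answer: -104819/503 ≈ -208.39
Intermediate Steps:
L(o) = 387 + o
k(p) = (153 + p)*(743 + p) (k(p) = (p + 743)*(p + (13*12 - 3)) = (743 + p)*(p + (156 - 3)) = (743 + p)*(p + 153) = (743 + p)*(153 + p) = (153 + p)*(743 + p))
k(m(F(2)))/L(-890) = (113679 + (-10)² + 896*(-10))/(387 - 890) = (113679 + 100 - 8960)/(-503) = 104819*(-1/503) = -104819/503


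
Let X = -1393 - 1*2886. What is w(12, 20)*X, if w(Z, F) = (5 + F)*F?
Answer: -2139500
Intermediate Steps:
w(Z, F) = F*(5 + F)
X = -4279 (X = -1393 - 2886 = -4279)
w(12, 20)*X = (20*(5 + 20))*(-4279) = (20*25)*(-4279) = 500*(-4279) = -2139500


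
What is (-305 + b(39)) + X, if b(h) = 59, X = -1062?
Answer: -1308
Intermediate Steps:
(-305 + b(39)) + X = (-305 + 59) - 1062 = -246 - 1062 = -1308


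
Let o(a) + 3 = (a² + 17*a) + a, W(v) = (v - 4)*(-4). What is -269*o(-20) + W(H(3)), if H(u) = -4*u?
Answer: -9889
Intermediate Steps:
W(v) = 16 - 4*v (W(v) = (-4 + v)*(-4) = 16 - 4*v)
o(a) = -3 + a² + 18*a (o(a) = -3 + ((a² + 17*a) + a) = -3 + (a² + 18*a) = -3 + a² + 18*a)
-269*o(-20) + W(H(3)) = -269*(-3 + (-20)² + 18*(-20)) + (16 - (-16)*3) = -269*(-3 + 400 - 360) + (16 - 4*(-12)) = -269*37 + (16 + 48) = -9953 + 64 = -9889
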